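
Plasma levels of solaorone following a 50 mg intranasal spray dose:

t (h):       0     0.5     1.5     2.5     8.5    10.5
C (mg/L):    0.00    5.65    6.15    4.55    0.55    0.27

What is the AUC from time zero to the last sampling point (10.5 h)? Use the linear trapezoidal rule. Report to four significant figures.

Trapezoidal AUC_0→10.5:
  [0→0.5]: (0.00+5.65)/2 × 0.5 = 1.4125
  [0.5→1.5]: (5.65+6.15)/2 × 1 = 5.9
  [1.5→2.5]: (6.15+4.55)/2 × 1 = 5.35
  [2.5→8.5]: (4.55+0.55)/2 × 6 = 15.3
  [8.5→10.5]: (0.55+0.27)/2 × 2 = 0.82
  Sum = 28.7825 mg/L·h

AUC = 28.78 mg/L·h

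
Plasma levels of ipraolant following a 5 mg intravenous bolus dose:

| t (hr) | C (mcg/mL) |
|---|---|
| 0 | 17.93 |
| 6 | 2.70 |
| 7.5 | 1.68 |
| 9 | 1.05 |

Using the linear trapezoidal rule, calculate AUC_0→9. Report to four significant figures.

Trapezoidal AUC_0→9:
  [0→6]: (17.93+2.70)/2 × 6 = 61.89
  [6→7.5]: (2.70+1.68)/2 × 1.5 = 3.285
  [7.5→9]: (1.68+1.05)/2 × 1.5 = 2.0475
  Sum = 67.2225 mcg/mL·hr

AUC = 67.22 mcg/mL·hr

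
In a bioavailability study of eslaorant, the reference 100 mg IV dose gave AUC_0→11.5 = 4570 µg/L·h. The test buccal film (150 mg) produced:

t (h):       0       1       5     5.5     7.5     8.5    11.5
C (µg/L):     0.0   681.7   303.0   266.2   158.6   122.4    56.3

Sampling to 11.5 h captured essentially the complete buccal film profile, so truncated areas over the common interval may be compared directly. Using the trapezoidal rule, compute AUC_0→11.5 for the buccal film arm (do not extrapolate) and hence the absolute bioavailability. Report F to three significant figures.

F = 0.479

Trapezoidal AUC_0→11.5 (buccal film):
  [0→1]: (0.0+681.7)/2 × 1 = 340.85
  [1→5]: (681.7+303.0)/2 × 4 = 1969.4
  [5→5.5]: (303.0+266.2)/2 × 0.5 = 142.3
  [5.5→7.5]: (266.2+158.6)/2 × 2 = 424.8
  [7.5→8.5]: (158.6+122.4)/2 × 1 = 140.5
  [8.5→11.5]: (122.4+56.3)/2 × 3 = 268.05
  Sum = 3285.9 µg/L·h
F = (AUC_ev/D_ev)/(AUC_iv/D_iv) = (3285.9/150)/(4570/100) = 21.906/45.7 = 0.4793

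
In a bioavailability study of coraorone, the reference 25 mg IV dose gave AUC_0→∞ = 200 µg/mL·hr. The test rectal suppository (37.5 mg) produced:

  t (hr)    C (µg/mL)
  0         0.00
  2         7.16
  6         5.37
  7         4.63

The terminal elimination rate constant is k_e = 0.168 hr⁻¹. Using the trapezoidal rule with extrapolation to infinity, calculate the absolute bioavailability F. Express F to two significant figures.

F = 0.22

Trapezoidal AUC_0→7 (rectal suppository):
  [0→2]: (0.00+7.16)/2 × 2 = 7.16
  [2→6]: (7.16+5.37)/2 × 4 = 25.06
  [6→7]: (5.37+4.63)/2 × 1 = 5.0
  Sum = 37.22 µg/mL·hr
Tail: C_last/k_e = 4.63/0.168 = 27.560
AUC_0→∞ (rectal suppository) = 37.22 + 27.560 = 64.78 µg/mL·hr
F = (AUC_ev/D_ev)/(AUC_iv/D_iv) = (64.78/37.5)/(200/25) = 1.72747/8 = 0.2159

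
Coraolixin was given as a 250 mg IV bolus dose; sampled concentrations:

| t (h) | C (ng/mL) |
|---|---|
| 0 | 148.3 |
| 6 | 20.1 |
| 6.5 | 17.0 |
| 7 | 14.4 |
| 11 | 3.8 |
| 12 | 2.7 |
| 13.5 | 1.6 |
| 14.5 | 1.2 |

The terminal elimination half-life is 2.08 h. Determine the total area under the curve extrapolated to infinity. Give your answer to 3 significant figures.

Trapezoidal AUC_0→14.5:
  [0→6]: (148.3+20.1)/2 × 6 = 505.2
  [6→6.5]: (20.1+17.0)/2 × 0.5 = 9.275
  [6.5→7]: (17.0+14.4)/2 × 0.5 = 7.85
  [7→11]: (14.4+3.8)/2 × 4 = 36.4
  [11→12]: (3.8+2.7)/2 × 1 = 3.25
  [12→13.5]: (2.7+1.6)/2 × 1.5 = 3.225
  [13.5→14.5]: (1.6+1.2)/2 × 1 = 1.4
  Sum = 566.6 ng/mL·h
k_e = ln2 / t½ = 0.693147 / 2.08 = 0.3332 h^-1
Extrapolated tail: C_last / k_e = 1.2 / 0.3332 = 3.601
AUC_0→∞ = 566.6 + 3.601 = 570.201 ng/mL·h

AUC = 570 ng/mL·h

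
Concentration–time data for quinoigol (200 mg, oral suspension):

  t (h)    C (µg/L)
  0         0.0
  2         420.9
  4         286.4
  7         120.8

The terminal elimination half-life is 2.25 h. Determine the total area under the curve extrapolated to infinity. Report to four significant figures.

Trapezoidal AUC_0→7:
  [0→2]: (0.0+420.9)/2 × 2 = 420.9
  [2→4]: (420.9+286.4)/2 × 2 = 707.3
  [4→7]: (286.4+120.8)/2 × 3 = 610.8
  Sum = 1739.0 µg/L·h
k_e = ln2 / t½ = 0.693147 / 2.25 = 0.3081 h^-1
Extrapolated tail: C_last / k_e = 120.8 / 0.3081 = 392.080
AUC_0→∞ = 1739.0 + 392.080 = 2131.08 µg/L·h

AUC = 2131 µg/L·h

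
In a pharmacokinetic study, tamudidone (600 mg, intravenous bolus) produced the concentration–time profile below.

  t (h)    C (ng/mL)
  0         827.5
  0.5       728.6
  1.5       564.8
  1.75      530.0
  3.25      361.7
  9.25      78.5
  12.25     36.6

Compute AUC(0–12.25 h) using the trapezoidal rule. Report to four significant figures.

Trapezoidal AUC_0→12.25:
  [0→0.5]: (827.5+728.6)/2 × 0.5 = 389.025
  [0.5→1.5]: (728.6+564.8)/2 × 1 = 646.7
  [1.5→1.75]: (564.8+530.0)/2 × 0.25 = 136.85
  [1.75→3.25]: (530.0+361.7)/2 × 1.5 = 668.775
  [3.25→9.25]: (361.7+78.5)/2 × 6 = 1320.6
  [9.25→12.25]: (78.5+36.6)/2 × 3 = 172.65
  Sum = 3334.6 ng/mL·h

AUC = 3335 ng/mL·h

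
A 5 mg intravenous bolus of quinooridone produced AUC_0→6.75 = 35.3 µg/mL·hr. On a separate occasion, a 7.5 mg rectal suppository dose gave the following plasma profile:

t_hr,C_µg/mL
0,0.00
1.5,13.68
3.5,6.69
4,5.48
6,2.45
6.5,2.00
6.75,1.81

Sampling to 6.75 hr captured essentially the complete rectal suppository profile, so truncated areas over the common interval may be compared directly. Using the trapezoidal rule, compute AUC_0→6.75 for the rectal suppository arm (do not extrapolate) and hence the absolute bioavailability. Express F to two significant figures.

Trapezoidal AUC_0→6.75 (rectal suppository):
  [0→1.5]: (0.00+13.68)/2 × 1.5 = 10.26
  [1.5→3.5]: (13.68+6.69)/2 × 2 = 20.37
  [3.5→4]: (6.69+5.48)/2 × 0.5 = 3.0425
  [4→6]: (5.48+2.45)/2 × 2 = 7.93
  [6→6.5]: (2.45+2.00)/2 × 0.5 = 1.1125
  [6.5→6.75]: (2.00+1.81)/2 × 0.25 = 0.47625
  Sum = 43.19125 µg/mL·hr
F = (AUC_ev/D_ev)/(AUC_iv/D_iv) = (43.19125/7.5)/(35.3/5) = 5.75883/7.06 = 0.8157

F = 0.82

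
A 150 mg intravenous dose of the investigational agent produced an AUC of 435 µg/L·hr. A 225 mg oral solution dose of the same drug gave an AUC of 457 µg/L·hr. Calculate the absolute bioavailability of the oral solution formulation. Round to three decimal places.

F = 0.700

F = (AUC_ev / D_ev) / (AUC_iv / D_iv)
  = (457/225) / (435/150)
  = 2.03111 / 2.9 = 0.7004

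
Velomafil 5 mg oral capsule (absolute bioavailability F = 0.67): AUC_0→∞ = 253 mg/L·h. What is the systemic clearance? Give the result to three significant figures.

CL = 0.0132 L/h

CL = F × Dose / AUC_0→∞
   = 0.67 × 5 / 253 = 0.0132411 L/h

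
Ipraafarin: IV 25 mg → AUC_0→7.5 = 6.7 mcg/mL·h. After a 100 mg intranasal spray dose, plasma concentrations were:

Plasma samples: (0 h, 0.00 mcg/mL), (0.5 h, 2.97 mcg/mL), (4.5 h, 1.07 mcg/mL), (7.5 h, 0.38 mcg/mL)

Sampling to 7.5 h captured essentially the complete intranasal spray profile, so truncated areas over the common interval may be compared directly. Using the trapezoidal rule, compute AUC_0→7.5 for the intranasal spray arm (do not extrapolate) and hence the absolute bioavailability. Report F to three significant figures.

Trapezoidal AUC_0→7.5 (intranasal spray):
  [0→0.5]: (0.00+2.97)/2 × 0.5 = 0.7425
  [0.5→4.5]: (2.97+1.07)/2 × 4 = 8.08
  [4.5→7.5]: (1.07+0.38)/2 × 3 = 2.175
  Sum = 10.9975 mcg/mL·h
F = (AUC_ev/D_ev)/(AUC_iv/D_iv) = (10.9975/100)/(6.7/25) = 0.109975/0.268 = 0.4104

F = 0.410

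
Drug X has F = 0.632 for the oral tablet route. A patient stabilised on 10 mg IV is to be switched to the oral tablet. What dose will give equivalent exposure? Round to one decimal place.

For equal systemic exposure: F × D_ev = D_iv
D_ev = D_iv / F = 10 / 0.632 = 15.8228 mg

D_oral = 15.8 mg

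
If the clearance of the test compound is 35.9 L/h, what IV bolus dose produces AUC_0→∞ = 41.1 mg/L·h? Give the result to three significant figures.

Dose = 1480 mg

Dose_iv = CL × AUC_0→∞
     = 35.9 × 41.1 = 1475.49 mg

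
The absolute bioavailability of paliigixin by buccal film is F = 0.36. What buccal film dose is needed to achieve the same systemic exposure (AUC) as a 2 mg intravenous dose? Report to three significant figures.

D_buccal = 5.56 mg

For equal systemic exposure: F × D_ev = D_iv
D_ev = D_iv / F = 2 / 0.36 = 5.55556 mg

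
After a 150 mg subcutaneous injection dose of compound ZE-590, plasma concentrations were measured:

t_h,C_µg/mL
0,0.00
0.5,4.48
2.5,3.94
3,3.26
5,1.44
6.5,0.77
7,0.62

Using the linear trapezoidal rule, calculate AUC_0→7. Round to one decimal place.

Trapezoidal AUC_0→7:
  [0→0.5]: (0.00+4.48)/2 × 0.5 = 1.12
  [0.5→2.5]: (4.48+3.94)/2 × 2 = 8.42
  [2.5→3]: (3.94+3.26)/2 × 0.5 = 1.8
  [3→5]: (3.26+1.44)/2 × 2 = 4.7
  [5→6.5]: (1.44+0.77)/2 × 1.5 = 1.6575
  [6.5→7]: (0.77+0.62)/2 × 0.5 = 0.3475
  Sum = 18.045 µg/mL·h

AUC = 18.0 µg/mL·h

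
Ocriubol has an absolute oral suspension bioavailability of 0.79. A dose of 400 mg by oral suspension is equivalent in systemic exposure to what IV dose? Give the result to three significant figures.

D_iv = 316 mg

Systemic exposure from an extravascular dose = F × D_ev, so the equivalent IV dose is F × D_ev.
D_iv = F × D_ev = 0.79 × 400 = 316 mg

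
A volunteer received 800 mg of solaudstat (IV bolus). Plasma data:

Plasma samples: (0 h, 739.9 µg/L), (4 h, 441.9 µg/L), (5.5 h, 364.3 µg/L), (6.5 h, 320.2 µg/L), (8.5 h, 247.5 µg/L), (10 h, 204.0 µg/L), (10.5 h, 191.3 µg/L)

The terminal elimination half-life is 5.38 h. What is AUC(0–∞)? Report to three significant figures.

AUC = 5800 µg/L·h

Trapezoidal AUC_0→10.5:
  [0→4]: (739.9+441.9)/2 × 4 = 2363.6
  [4→5.5]: (441.9+364.3)/2 × 1.5 = 604.65
  [5.5→6.5]: (364.3+320.2)/2 × 1 = 342.25
  [6.5→8.5]: (320.2+247.5)/2 × 2 = 567.7
  [8.5→10]: (247.5+204.0)/2 × 1.5 = 338.625
  [10→10.5]: (204.0+191.3)/2 × 0.5 = 98.825
  Sum = 4315.65 µg/L·h
k_e = ln2 / t½ = 0.693147 / 5.38 = 0.1288 h^-1
Extrapolated tail: C_last / k_e = 191.3 / 0.1288 = 1485.248
AUC_0→∞ = 4315.65 + 1485.248 = 5800.898 µg/L·h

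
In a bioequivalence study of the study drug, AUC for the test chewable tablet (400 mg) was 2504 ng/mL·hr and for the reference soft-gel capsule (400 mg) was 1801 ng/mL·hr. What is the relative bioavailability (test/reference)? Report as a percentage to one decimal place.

F_rel = (AUC_test/D_test) / (AUC_ref/D_ref)
      = (2504/400) / (1801/400)
      = 6.26 / 4.5025 = 1.3903 = 139.03%

F_rel = 139.0%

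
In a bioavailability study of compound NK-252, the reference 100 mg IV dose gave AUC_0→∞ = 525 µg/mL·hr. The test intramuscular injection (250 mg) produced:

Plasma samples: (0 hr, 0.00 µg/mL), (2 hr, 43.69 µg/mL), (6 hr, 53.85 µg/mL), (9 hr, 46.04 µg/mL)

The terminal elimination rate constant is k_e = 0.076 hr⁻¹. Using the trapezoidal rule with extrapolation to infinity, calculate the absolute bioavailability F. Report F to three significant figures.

Trapezoidal AUC_0→9 (intramuscular injection):
  [0→2]: (0.00+43.69)/2 × 2 = 43.69
  [2→6]: (43.69+53.85)/2 × 4 = 195.08
  [6→9]: (53.85+46.04)/2 × 3 = 149.835
  Sum = 388.605 µg/mL·hr
Tail: C_last/k_e = 46.04/0.076 = 605.789
AUC_0→∞ (intramuscular injection) = 388.605 + 605.789 = 994.394 µg/mL·hr
F = (AUC_ev/D_ev)/(AUC_iv/D_iv) = (994.394/250)/(525/100) = 3.977576/5.25 = 0.7576

F = 0.758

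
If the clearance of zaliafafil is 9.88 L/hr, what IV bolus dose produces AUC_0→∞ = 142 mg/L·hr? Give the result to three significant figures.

Dose = 1400 mg

Dose_iv = CL × AUC_0→∞
     = 9.88 × 142 = 1402.96 mg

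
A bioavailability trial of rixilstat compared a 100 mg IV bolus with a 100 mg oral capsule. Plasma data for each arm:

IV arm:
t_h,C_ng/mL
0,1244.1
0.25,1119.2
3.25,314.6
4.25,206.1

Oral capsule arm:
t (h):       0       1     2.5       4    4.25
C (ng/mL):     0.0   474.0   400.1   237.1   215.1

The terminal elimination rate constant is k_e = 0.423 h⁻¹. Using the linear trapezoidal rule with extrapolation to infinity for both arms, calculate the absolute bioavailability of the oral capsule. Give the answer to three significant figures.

Trapezoidal AUC_0→4.25 (IV):
  [0→0.25]: (1244.1+1119.2)/2 × 0.25 = 295.4125
  [0.25→3.25]: (1119.2+314.6)/2 × 3 = 2150.7
  [3.25→4.25]: (314.6+206.1)/2 × 1 = 260.35
  Sum = 2706.4625 ng/mL·h
IV tail: 206.1/0.423 = 487.234; AUC_iv,0→∞ = 2706.4625 + 487.234 = 3193.6965 ng/mL·h
Trapezoidal AUC_0→4.25 (oral capsule):
  [0→1]: (0.0+474.0)/2 × 1 = 237.0
  [1→2.5]: (474.0+400.1)/2 × 1.5 = 655.575
  [2.5→4]: (400.1+237.1)/2 × 1.5 = 477.9
  [4→4.25]: (237.1+215.1)/2 × 0.25 = 56.525
  Sum = 1427.0 ng/mL·h
oral capsule tail: 215.1/0.423 = 508.511; AUC_ev,0→∞ = 1427.0 + 508.511 = 1935.511 ng/mL·h
F = (AUC_ev/D_ev)/(AUC_iv/D_iv) = (1935.511/100)/(3193.6965/100) = 19.35511/31.936965 = 0.6060

F = 0.606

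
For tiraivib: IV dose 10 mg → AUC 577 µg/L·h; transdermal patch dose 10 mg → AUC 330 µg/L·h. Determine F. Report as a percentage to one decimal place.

F = (AUC_ev / D_ev) / (AUC_iv / D_iv)
  = (330/10) / (577/10)
  = 33 / 57.7 = 0.5719
  = 57.19%

F = 57.2%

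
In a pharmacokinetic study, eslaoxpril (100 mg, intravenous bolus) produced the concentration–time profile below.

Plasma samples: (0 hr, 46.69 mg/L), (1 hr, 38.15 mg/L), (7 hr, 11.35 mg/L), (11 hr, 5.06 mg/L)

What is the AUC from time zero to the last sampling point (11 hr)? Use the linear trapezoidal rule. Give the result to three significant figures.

Trapezoidal AUC_0→11:
  [0→1]: (46.69+38.15)/2 × 1 = 42.42
  [1→7]: (38.15+11.35)/2 × 6 = 148.5
  [7→11]: (11.35+5.06)/2 × 4 = 32.82
  Sum = 223.74 mg/L·hr

AUC = 224 mg/L·hr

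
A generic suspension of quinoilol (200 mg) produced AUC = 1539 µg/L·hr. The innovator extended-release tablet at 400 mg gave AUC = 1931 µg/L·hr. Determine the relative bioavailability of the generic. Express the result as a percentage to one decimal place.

F_rel = 159.4%

F_rel = (AUC_test/D_test) / (AUC_ref/D_ref)
      = (1539/200) / (1931/400)
      = 7.695 / 4.8275 = 1.5940 = 159.40%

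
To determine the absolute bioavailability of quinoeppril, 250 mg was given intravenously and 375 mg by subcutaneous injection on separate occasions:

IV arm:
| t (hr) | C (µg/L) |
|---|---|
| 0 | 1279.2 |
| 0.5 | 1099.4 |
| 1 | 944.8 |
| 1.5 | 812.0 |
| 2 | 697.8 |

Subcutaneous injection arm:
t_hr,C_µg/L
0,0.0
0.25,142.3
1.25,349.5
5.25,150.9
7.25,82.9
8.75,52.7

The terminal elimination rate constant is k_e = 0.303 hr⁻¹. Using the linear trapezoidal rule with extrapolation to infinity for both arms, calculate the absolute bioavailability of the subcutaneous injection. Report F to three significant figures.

Trapezoidal AUC_0→2 (IV):
  [0→0.5]: (1279.2+1099.4)/2 × 0.5 = 594.65
  [0.5→1]: (1099.4+944.8)/2 × 0.5 = 511.05
  [1→1.5]: (944.8+812.0)/2 × 0.5 = 439.2
  [1.5→2]: (812.0+697.8)/2 × 0.5 = 377.45
  Sum = 1922.35 µg/L·hr
IV tail: 697.8/0.303 = 2302.970; AUC_iv,0→∞ = 1922.35 + 2302.970 = 4225.32 µg/L·hr
Trapezoidal AUC_0→8.75 (subcutaneous injection):
  [0→0.25]: (0.0+142.3)/2 × 0.25 = 17.7875
  [0.25→1.25]: (142.3+349.5)/2 × 1 = 245.9
  [1.25→5.25]: (349.5+150.9)/2 × 4 = 1000.8
  [5.25→7.25]: (150.9+82.9)/2 × 2 = 233.8
  [7.25→8.75]: (82.9+52.7)/2 × 1.5 = 101.7
  Sum = 1599.9875 µg/L·hr
subcutaneous injection tail: 52.7/0.303 = 173.927; AUC_ev,0→∞ = 1599.9875 + 173.927 = 1773.9145 µg/L·hr
F = (AUC_ev/D_ev)/(AUC_iv/D_iv) = (1773.9145/375)/(4225.32/250) = 4.73044/16.90128 = 0.2799

F = 0.280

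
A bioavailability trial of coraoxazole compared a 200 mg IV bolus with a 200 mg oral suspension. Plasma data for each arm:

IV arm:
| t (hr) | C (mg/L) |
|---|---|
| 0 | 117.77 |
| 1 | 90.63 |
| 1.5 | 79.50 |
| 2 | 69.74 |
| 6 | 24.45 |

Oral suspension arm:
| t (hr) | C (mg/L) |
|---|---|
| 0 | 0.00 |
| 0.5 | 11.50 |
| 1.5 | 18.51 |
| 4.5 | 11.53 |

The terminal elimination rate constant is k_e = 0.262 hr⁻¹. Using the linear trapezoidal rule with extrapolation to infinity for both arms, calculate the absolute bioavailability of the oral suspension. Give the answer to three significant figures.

Trapezoidal AUC_0→6 (IV):
  [0→1]: (117.77+90.63)/2 × 1 = 104.2
  [1→1.5]: (90.63+79.50)/2 × 0.5 = 42.5325
  [1.5→2]: (79.50+69.74)/2 × 0.5 = 37.31
  [2→6]: (69.74+24.45)/2 × 4 = 188.38
  Sum = 372.4225 mg/L·hr
IV tail: 24.45/0.262 = 93.321; AUC_iv,0→∞ = 372.4225 + 93.321 = 465.7435 mg/L·hr
Trapezoidal AUC_0→4.5 (oral suspension):
  [0→0.5]: (0.00+11.50)/2 × 0.5 = 2.875
  [0.5→1.5]: (11.50+18.51)/2 × 1 = 15.005
  [1.5→4.5]: (18.51+11.53)/2 × 3 = 45.06
  Sum = 62.94 mg/L·hr
oral suspension tail: 11.53/0.262 = 44.008; AUC_ev,0→∞ = 62.94 + 44.008 = 106.948 mg/L·hr
F = (AUC_ev/D_ev)/(AUC_iv/D_iv) = (106.948/200)/(465.7435/200) = 0.53474/2.3287175 = 0.2296

F = 0.230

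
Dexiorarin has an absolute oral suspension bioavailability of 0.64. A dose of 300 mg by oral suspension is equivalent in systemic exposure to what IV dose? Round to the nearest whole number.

Systemic exposure from an extravascular dose = F × D_ev, so the equivalent IV dose is F × D_ev.
D_iv = F × D_ev = 0.64 × 300 = 192 mg

D_iv = 192 mg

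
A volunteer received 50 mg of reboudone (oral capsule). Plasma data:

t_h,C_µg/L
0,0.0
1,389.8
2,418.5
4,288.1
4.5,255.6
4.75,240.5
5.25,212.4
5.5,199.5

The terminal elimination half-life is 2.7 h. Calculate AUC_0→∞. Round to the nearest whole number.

Trapezoidal AUC_0→5.5:
  [0→1]: (0.0+389.8)/2 × 1 = 194.9
  [1→2]: (389.8+418.5)/2 × 1 = 404.15
  [2→4]: (418.5+288.1)/2 × 2 = 706.6
  [4→4.5]: (288.1+255.6)/2 × 0.5 = 135.925
  [4.5→4.75]: (255.6+240.5)/2 × 0.25 = 62.0125
  [4.75→5.25]: (240.5+212.4)/2 × 0.5 = 113.225
  [5.25→5.5]: (212.4+199.5)/2 × 0.25 = 51.4875
  Sum = 1668.3 µg/L·h
k_e = ln2 / t½ = 0.693147 / 2.7 = 0.2567 h^-1
Extrapolated tail: C_last / k_e = 199.5 / 0.2567 = 777.172
AUC_0→∞ = 1668.3 + 777.172 = 2445.472 µg/L·h

AUC = 2445 µg/L·h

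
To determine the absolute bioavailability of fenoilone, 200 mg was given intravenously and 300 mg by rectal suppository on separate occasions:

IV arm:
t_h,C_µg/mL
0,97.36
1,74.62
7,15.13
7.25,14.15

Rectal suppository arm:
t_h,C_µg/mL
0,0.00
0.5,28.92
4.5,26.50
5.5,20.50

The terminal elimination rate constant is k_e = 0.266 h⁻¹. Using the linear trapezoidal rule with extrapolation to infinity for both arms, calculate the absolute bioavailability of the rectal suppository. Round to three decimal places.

F = 0.354

Trapezoidal AUC_0→7.25 (IV):
  [0→1]: (97.36+74.62)/2 × 1 = 85.99
  [1→7]: (74.62+15.13)/2 × 6 = 269.25
  [7→7.25]: (15.13+14.15)/2 × 0.25 = 3.66
  Sum = 358.9 µg/mL·h
IV tail: 14.15/0.266 = 53.195; AUC_iv,0→∞ = 358.9 + 53.195 = 412.095 µg/mL·h
Trapezoidal AUC_0→5.5 (rectal suppository):
  [0→0.5]: (0.00+28.92)/2 × 0.5 = 7.23
  [0.5→4.5]: (28.92+26.50)/2 × 4 = 110.84
  [4.5→5.5]: (26.50+20.50)/2 × 1 = 23.5
  Sum = 141.57 µg/mL·h
rectal suppository tail: 20.50/0.266 = 77.068; AUC_ev,0→∞ = 141.57 + 77.068 = 218.638 µg/mL·h
F = (AUC_ev/D_ev)/(AUC_iv/D_iv) = (218.638/300)/(412.095/200) = 0.728793/2.060475 = 0.3537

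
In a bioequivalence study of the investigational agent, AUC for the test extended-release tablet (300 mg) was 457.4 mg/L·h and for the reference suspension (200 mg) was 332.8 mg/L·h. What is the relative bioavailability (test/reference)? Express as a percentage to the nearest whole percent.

F_rel = 92%

F_rel = (AUC_test/D_test) / (AUC_ref/D_ref)
      = (457.4/300) / (332.8/200)
      = 1.52467 / 1.664 = 0.9163 = 91.63%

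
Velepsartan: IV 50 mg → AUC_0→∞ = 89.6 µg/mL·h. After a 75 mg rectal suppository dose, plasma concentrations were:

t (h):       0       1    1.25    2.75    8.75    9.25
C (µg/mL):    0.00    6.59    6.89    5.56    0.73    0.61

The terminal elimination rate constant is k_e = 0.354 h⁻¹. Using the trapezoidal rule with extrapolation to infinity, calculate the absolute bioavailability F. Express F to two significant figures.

F = 0.26

Trapezoidal AUC_0→9.25 (rectal suppository):
  [0→1]: (0.00+6.59)/2 × 1 = 3.295
  [1→1.25]: (6.59+6.89)/2 × 0.25 = 1.685
  [1.25→2.75]: (6.89+5.56)/2 × 1.5 = 9.3375
  [2.75→8.75]: (5.56+0.73)/2 × 6 = 18.87
  [8.75→9.25]: (0.73+0.61)/2 × 0.5 = 0.335
  Sum = 33.5225 µg/mL·h
Tail: C_last/k_e = 0.61/0.354 = 1.723
AUC_0→∞ (rectal suppository) = 33.5225 + 1.723 = 35.2455 µg/mL·h
F = (AUC_ev/D_ev)/(AUC_iv/D_iv) = (35.2455/75)/(89.6/50) = 0.46994/1.792 = 0.2622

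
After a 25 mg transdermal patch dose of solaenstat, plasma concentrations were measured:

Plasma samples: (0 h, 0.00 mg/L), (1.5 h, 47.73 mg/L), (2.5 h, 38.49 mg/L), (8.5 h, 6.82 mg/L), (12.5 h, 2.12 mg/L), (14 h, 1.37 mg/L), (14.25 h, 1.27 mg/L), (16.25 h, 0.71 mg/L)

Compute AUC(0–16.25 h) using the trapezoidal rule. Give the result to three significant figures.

AUC = 238 mg/L·h

Trapezoidal AUC_0→16.25:
  [0→1.5]: (0.00+47.73)/2 × 1.5 = 35.7975
  [1.5→2.5]: (47.73+38.49)/2 × 1 = 43.11
  [2.5→8.5]: (38.49+6.82)/2 × 6 = 135.93
  [8.5→12.5]: (6.82+2.12)/2 × 4 = 17.88
  [12.5→14]: (2.12+1.37)/2 × 1.5 = 2.6175
  [14→14.25]: (1.37+1.27)/2 × 0.25 = 0.33
  [14.25→16.25]: (1.27+0.71)/2 × 2 = 1.98
  Sum = 237.645 mg/L·h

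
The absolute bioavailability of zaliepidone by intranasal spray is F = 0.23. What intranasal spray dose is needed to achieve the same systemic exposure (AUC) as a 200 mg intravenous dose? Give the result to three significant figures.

D_intranasal = 870 mg

For equal systemic exposure: F × D_ev = D_iv
D_ev = D_iv / F = 200 / 0.23 = 869.565 mg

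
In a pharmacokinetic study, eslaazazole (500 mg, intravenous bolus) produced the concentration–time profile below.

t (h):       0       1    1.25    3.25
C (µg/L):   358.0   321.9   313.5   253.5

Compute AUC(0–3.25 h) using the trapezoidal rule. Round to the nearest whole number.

AUC = 986 µg/L·h

Trapezoidal AUC_0→3.25:
  [0→1]: (358.0+321.9)/2 × 1 = 339.95
  [1→1.25]: (321.9+313.5)/2 × 0.25 = 79.425
  [1.25→3.25]: (313.5+253.5)/2 × 2 = 567.0
  Sum = 986.375 µg/L·h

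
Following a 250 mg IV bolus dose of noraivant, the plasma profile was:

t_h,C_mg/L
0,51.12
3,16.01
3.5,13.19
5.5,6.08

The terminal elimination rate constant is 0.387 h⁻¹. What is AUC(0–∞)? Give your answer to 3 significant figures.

AUC = 143 mg/L·h

Trapezoidal AUC_0→5.5:
  [0→3]: (51.12+16.01)/2 × 3 = 100.695
  [3→3.5]: (16.01+13.19)/2 × 0.5 = 7.3
  [3.5→5.5]: (13.19+6.08)/2 × 2 = 19.27
  Sum = 127.265 mg/L·h
Extrapolated tail: C_last / k_e = 6.08 / 0.387 = 15.711
AUC_0→∞ = 127.265 + 15.711 = 142.976 mg/L·h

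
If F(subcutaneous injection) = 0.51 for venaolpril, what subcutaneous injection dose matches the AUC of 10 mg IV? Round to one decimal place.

For equal systemic exposure: F × D_ev = D_iv
D_ev = D_iv / F = 10 / 0.51 = 19.6078 mg

D_subcutaneous = 19.6 mg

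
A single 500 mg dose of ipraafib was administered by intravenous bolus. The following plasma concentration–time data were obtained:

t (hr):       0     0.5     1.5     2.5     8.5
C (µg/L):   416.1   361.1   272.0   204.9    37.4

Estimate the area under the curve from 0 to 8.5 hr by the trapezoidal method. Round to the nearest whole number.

AUC = 1476 µg/L·hr

Trapezoidal AUC_0→8.5:
  [0→0.5]: (416.1+361.1)/2 × 0.5 = 194.3
  [0.5→1.5]: (361.1+272.0)/2 × 1 = 316.55
  [1.5→2.5]: (272.0+204.9)/2 × 1 = 238.45
  [2.5→8.5]: (204.9+37.4)/2 × 6 = 726.9
  Sum = 1476.2 µg/L·hr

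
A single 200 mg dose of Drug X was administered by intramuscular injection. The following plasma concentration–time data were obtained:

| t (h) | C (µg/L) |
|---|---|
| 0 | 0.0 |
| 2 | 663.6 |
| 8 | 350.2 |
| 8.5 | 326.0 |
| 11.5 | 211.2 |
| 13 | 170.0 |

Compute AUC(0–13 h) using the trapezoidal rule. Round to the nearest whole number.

Trapezoidal AUC_0→13:
  [0→2]: (0.0+663.6)/2 × 2 = 663.6
  [2→8]: (663.6+350.2)/2 × 6 = 3041.4
  [8→8.5]: (350.2+326.0)/2 × 0.5 = 169.05
  [8.5→11.5]: (326.0+211.2)/2 × 3 = 805.8
  [11.5→13]: (211.2+170.0)/2 × 1.5 = 285.9
  Sum = 4965.75 µg/L·h

AUC = 4966 µg/L·h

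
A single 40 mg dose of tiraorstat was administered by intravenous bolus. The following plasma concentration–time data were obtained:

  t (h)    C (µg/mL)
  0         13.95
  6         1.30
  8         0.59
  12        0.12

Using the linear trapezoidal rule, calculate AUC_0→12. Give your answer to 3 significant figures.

Trapezoidal AUC_0→12:
  [0→6]: (13.95+1.30)/2 × 6 = 45.75
  [6→8]: (1.30+0.59)/2 × 2 = 1.89
  [8→12]: (0.59+0.12)/2 × 4 = 1.42
  Sum = 49.06 µg/mL·h

AUC = 49.1 µg/mL·h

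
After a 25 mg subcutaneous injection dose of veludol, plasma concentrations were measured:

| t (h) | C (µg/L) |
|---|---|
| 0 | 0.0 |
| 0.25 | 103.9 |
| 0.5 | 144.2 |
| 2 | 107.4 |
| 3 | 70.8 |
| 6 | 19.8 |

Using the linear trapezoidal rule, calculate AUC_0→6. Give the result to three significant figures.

AUC = 458 µg/L·h

Trapezoidal AUC_0→6:
  [0→0.25]: (0.0+103.9)/2 × 0.25 = 12.9875
  [0.25→0.5]: (103.9+144.2)/2 × 0.25 = 31.0125
  [0.5→2]: (144.2+107.4)/2 × 1.5 = 188.7
  [2→3]: (107.4+70.8)/2 × 1 = 89.1
  [3→6]: (70.8+19.8)/2 × 3 = 135.9
  Sum = 457.7 µg/L·h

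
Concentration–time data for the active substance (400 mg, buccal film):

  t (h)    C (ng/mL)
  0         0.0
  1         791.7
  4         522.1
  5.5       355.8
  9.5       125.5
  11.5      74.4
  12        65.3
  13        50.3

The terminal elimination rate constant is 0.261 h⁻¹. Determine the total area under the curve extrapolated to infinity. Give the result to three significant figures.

Trapezoidal AUC_0→13:
  [0→1]: (0.0+791.7)/2 × 1 = 395.85
  [1→4]: (791.7+522.1)/2 × 3 = 1970.7
  [4→5.5]: (522.1+355.8)/2 × 1.5 = 658.425
  [5.5→9.5]: (355.8+125.5)/2 × 4 = 962.6
  [9.5→11.5]: (125.5+74.4)/2 × 2 = 199.9
  [11.5→12]: (74.4+65.3)/2 × 0.5 = 34.925
  [12→13]: (65.3+50.3)/2 × 1 = 57.8
  Sum = 4280.2 ng/mL·h
Extrapolated tail: C_last / k_e = 50.3 / 0.261 = 192.720
AUC_0→∞ = 4280.2 + 192.720 = 4472.92 ng/mL·h

AUC = 4470 ng/mL·h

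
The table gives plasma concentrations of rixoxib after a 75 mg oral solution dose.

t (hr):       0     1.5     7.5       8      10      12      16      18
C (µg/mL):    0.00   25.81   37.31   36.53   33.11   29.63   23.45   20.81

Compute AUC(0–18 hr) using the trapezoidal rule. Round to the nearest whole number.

Trapezoidal AUC_0→18:
  [0→1.5]: (0.00+25.81)/2 × 1.5 = 19.3575
  [1.5→7.5]: (25.81+37.31)/2 × 6 = 189.36
  [7.5→8]: (37.31+36.53)/2 × 0.5 = 18.46
  [8→10]: (36.53+33.11)/2 × 2 = 69.64
  [10→12]: (33.11+29.63)/2 × 2 = 62.74
  [12→16]: (29.63+23.45)/2 × 4 = 106.16
  [16→18]: (23.45+20.81)/2 × 2 = 44.26
  Sum = 509.9775 µg/mL·hr

AUC = 510 µg/mL·hr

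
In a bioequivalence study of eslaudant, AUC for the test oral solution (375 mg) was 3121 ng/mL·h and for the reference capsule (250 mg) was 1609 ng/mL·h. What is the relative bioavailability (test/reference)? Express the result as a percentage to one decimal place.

F_rel = (AUC_test/D_test) / (AUC_ref/D_ref)
      = (3121/375) / (1609/250)
      = 8.32267 / 6.436 = 1.2931 = 129.31%

F_rel = 129.3%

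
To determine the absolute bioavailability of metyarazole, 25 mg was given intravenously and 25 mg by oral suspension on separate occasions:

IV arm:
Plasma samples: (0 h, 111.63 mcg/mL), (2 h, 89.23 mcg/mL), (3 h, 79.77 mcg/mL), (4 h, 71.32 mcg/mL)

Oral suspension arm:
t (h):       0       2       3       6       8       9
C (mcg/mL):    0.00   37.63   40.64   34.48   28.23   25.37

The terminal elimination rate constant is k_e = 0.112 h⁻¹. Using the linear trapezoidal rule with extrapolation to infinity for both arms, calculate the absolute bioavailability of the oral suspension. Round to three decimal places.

Trapezoidal AUC_0→4 (IV):
  [0→2]: (111.63+89.23)/2 × 2 = 200.86
  [2→3]: (89.23+79.77)/2 × 1 = 84.5
  [3→4]: (79.77+71.32)/2 × 1 = 75.545
  Sum = 360.905 mcg/mL·h
IV tail: 71.32/0.112 = 636.786; AUC_iv,0→∞ = 360.905 + 636.786 = 997.691 mcg/mL·h
Trapezoidal AUC_0→9 (oral suspension):
  [0→2]: (0.00+37.63)/2 × 2 = 37.63
  [2→3]: (37.63+40.64)/2 × 1 = 39.135
  [3→6]: (40.64+34.48)/2 × 3 = 112.68
  [6→8]: (34.48+28.23)/2 × 2 = 62.71
  [8→9]: (28.23+25.37)/2 × 1 = 26.8
  Sum = 278.955 mcg/mL·h
oral suspension tail: 25.37/0.112 = 226.518; AUC_ev,0→∞ = 278.955 + 226.518 = 505.473 mcg/mL·h
F = (AUC_ev/D_ev)/(AUC_iv/D_iv) = (505.473/25)/(997.691/25) = 20.21892/39.90764 = 0.5066

F = 0.507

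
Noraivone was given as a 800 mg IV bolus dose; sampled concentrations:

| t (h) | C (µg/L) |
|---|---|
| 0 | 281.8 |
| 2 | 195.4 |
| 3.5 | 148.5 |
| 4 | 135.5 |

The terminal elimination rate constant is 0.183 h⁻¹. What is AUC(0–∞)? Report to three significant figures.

Trapezoidal AUC_0→4:
  [0→2]: (281.8+195.4)/2 × 2 = 477.2
  [2→3.5]: (195.4+148.5)/2 × 1.5 = 257.925
  [3.5→4]: (148.5+135.5)/2 × 0.5 = 71.0
  Sum = 806.125 µg/L·h
Extrapolated tail: C_last / k_e = 135.5 / 0.183 = 740.437
AUC_0→∞ = 806.125 + 740.437 = 1546.562 µg/L·h

AUC = 1550 µg/L·h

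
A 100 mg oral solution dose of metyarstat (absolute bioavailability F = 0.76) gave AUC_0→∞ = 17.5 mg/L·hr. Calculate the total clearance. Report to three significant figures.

CL = F × Dose / AUC_0→∞
   = 0.76 × 100 / 17.5 = 4.34286 L/hr

CL = 4.34 L/hr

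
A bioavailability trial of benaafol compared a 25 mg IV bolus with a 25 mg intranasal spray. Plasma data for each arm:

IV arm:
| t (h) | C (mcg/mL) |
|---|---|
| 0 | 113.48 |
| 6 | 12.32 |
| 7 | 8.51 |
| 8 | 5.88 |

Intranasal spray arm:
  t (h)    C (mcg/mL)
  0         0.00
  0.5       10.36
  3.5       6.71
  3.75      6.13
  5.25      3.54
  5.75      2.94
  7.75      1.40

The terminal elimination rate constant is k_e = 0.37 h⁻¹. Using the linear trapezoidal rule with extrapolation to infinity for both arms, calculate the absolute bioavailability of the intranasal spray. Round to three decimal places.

F = 0.114

Trapezoidal AUC_0→8 (IV):
  [0→6]: (113.48+12.32)/2 × 6 = 377.4
  [6→7]: (12.32+8.51)/2 × 1 = 10.415
  [7→8]: (8.51+5.88)/2 × 1 = 7.195
  Sum = 395.01 mcg/mL·h
IV tail: 5.88/0.37 = 15.892; AUC_iv,0→∞ = 395.01 + 15.892 = 410.902 mcg/mL·h
Trapezoidal AUC_0→7.75 (intranasal spray):
  [0→0.5]: (0.00+10.36)/2 × 0.5 = 2.59
  [0.5→3.5]: (10.36+6.71)/2 × 3 = 25.605
  [3.5→3.75]: (6.71+6.13)/2 × 0.25 = 1.605
  [3.75→5.25]: (6.13+3.54)/2 × 1.5 = 7.2525
  [5.25→5.75]: (3.54+2.94)/2 × 0.5 = 1.62
  [5.75→7.75]: (2.94+1.40)/2 × 2 = 4.34
  Sum = 43.0125 mcg/mL·h
intranasal spray tail: 1.40/0.37 = 3.784; AUC_ev,0→∞ = 43.0125 + 3.784 = 46.7965 mcg/mL·h
F = (AUC_ev/D_ev)/(AUC_iv/D_iv) = (46.7965/25)/(410.902/25) = 1.87186/16.43608 = 0.1139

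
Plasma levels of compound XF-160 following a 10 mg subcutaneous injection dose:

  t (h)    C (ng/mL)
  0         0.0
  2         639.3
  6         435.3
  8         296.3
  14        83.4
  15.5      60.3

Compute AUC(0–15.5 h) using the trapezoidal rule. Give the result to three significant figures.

AUC = 4770 ng/mL·h

Trapezoidal AUC_0→15.5:
  [0→2]: (0.0+639.3)/2 × 2 = 639.3
  [2→6]: (639.3+435.3)/2 × 4 = 2149.2
  [6→8]: (435.3+296.3)/2 × 2 = 731.6
  [8→14]: (296.3+83.4)/2 × 6 = 1139.1
  [14→15.5]: (83.4+60.3)/2 × 1.5 = 107.775
  Sum = 4766.975 ng/mL·h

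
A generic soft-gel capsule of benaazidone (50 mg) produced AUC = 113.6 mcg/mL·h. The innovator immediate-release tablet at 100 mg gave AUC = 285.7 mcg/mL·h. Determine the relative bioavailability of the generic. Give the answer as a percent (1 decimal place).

F_rel = 79.5%

F_rel = (AUC_test/D_test) / (AUC_ref/D_ref)
      = (113.6/50) / (285.7/100)
      = 2.272 / 2.857 = 0.7952 = 79.52%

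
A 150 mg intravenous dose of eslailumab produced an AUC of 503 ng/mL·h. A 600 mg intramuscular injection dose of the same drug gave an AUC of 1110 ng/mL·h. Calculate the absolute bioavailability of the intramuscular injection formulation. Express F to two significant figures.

F = (AUC_ev / D_ev) / (AUC_iv / D_iv)
  = (1110/600) / (503/150)
  = 1.85 / 3.35333 = 0.5517

F = 0.55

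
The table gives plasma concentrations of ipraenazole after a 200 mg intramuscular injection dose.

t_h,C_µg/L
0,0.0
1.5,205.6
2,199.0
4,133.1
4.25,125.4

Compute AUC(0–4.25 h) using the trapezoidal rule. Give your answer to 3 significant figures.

AUC = 620 µg/L·h

Trapezoidal AUC_0→4.25:
  [0→1.5]: (0.0+205.6)/2 × 1.5 = 154.2
  [1.5→2]: (205.6+199.0)/2 × 0.5 = 101.15
  [2→4]: (199.0+133.1)/2 × 2 = 332.1
  [4→4.25]: (133.1+125.4)/2 × 0.25 = 32.3125
  Sum = 619.7625 µg/L·h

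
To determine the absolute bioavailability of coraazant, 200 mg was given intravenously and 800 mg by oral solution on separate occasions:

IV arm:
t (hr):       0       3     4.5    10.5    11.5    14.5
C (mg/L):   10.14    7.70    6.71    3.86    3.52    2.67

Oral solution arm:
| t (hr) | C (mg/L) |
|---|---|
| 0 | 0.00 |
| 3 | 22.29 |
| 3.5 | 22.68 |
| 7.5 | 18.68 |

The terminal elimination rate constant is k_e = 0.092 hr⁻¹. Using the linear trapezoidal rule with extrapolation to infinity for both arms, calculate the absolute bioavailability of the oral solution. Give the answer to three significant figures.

Trapezoidal AUC_0→14.5 (IV):
  [0→3]: (10.14+7.70)/2 × 3 = 26.76
  [3→4.5]: (7.70+6.71)/2 × 1.5 = 10.8075
  [4.5→10.5]: (6.71+3.86)/2 × 6 = 31.71
  [10.5→11.5]: (3.86+3.52)/2 × 1 = 3.69
  [11.5→14.5]: (3.52+2.67)/2 × 3 = 9.285
  Sum = 82.2525 mg/L·hr
IV tail: 2.67/0.092 = 29.022; AUC_iv,0→∞ = 82.2525 + 29.022 = 111.2745 mg/L·hr
Trapezoidal AUC_0→7.5 (oral solution):
  [0→3]: (0.00+22.29)/2 × 3 = 33.435
  [3→3.5]: (22.29+22.68)/2 × 0.5 = 11.2425
  [3.5→7.5]: (22.68+18.68)/2 × 4 = 82.72
  Sum = 127.3975 mg/L·hr
oral solution tail: 18.68/0.092 = 203.043; AUC_ev,0→∞ = 127.3975 + 203.043 = 330.4405 mg/L·hr
F = (AUC_ev/D_ev)/(AUC_iv/D_iv) = (330.4405/800)/(111.2745/200) = 0.413051/0.5563725 = 0.7424

F = 0.742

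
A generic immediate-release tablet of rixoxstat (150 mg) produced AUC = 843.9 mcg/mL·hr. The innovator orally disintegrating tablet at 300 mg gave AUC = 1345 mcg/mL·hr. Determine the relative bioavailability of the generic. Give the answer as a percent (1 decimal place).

F_rel = (AUC_test/D_test) / (AUC_ref/D_ref)
      = (843.9/150) / (1345/300)
      = 5.626 / 4.48333 = 1.2549 = 125.49%

F_rel = 125.5%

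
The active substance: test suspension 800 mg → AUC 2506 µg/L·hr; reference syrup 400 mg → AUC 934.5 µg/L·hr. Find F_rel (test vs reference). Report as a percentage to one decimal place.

F_rel = (AUC_test/D_test) / (AUC_ref/D_ref)
      = (2506/800) / (934.5/400)
      = 3.1325 / 2.33625 = 1.3408 = 134.08%

F_rel = 134.1%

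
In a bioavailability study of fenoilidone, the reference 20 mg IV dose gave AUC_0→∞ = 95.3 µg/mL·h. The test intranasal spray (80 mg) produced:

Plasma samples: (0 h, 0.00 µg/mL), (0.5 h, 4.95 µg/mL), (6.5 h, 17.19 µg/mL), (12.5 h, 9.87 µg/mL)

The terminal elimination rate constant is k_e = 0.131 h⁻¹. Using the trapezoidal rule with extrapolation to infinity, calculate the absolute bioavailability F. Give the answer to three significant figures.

F = 0.588

Trapezoidal AUC_0→12.5 (intranasal spray):
  [0→0.5]: (0.00+4.95)/2 × 0.5 = 1.2375
  [0.5→6.5]: (4.95+17.19)/2 × 6 = 66.42
  [6.5→12.5]: (17.19+9.87)/2 × 6 = 81.18
  Sum = 148.8375 µg/mL·h
Tail: C_last/k_e = 9.87/0.131 = 75.344
AUC_0→∞ (intranasal spray) = 148.8375 + 75.344 = 224.1815 µg/mL·h
F = (AUC_ev/D_ev)/(AUC_iv/D_iv) = (224.1815/80)/(95.3/20) = 2.80227/4.765 = 0.5881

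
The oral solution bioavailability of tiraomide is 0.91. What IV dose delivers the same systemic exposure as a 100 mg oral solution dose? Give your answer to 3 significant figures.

Systemic exposure from an extravascular dose = F × D_ev, so the equivalent IV dose is F × D_ev.
D_iv = F × D_ev = 0.91 × 100 = 91 mg

D_iv = 91.0 mg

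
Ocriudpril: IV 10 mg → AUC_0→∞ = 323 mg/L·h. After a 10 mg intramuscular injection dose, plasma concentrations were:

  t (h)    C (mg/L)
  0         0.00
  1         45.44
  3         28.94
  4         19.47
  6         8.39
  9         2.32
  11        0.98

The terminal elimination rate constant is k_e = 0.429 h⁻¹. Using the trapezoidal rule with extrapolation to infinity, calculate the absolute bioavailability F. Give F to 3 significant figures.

Trapezoidal AUC_0→11 (intramuscular injection):
  [0→1]: (0.00+45.44)/2 × 1 = 22.72
  [1→3]: (45.44+28.94)/2 × 2 = 74.38
  [3→4]: (28.94+19.47)/2 × 1 = 24.205
  [4→6]: (19.47+8.39)/2 × 2 = 27.86
  [6→9]: (8.39+2.32)/2 × 3 = 16.065
  [9→11]: (2.32+0.98)/2 × 2 = 3.3
  Sum = 168.53 mg/L·h
Tail: C_last/k_e = 0.98/0.429 = 2.284
AUC_0→∞ (intramuscular injection) = 168.53 + 2.284 = 170.814 mg/L·h
F = (AUC_ev/D_ev)/(AUC_iv/D_iv) = (170.814/10)/(323/10) = 17.0814/32.3 = 0.5288

F = 0.529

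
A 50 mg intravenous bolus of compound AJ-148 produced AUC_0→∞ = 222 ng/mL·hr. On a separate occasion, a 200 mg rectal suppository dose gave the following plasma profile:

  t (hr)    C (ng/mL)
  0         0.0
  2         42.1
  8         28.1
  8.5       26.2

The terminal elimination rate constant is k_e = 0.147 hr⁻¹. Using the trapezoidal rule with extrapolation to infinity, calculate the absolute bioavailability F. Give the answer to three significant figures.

F = 0.501

Trapezoidal AUC_0→8.5 (rectal suppository):
  [0→2]: (0.0+42.1)/2 × 2 = 42.1
  [2→8]: (42.1+28.1)/2 × 6 = 210.6
  [8→8.5]: (28.1+26.2)/2 × 0.5 = 13.575
  Sum = 266.275 ng/mL·hr
Tail: C_last/k_e = 26.2/0.147 = 178.231
AUC_0→∞ (rectal suppository) = 266.275 + 178.231 = 444.506 ng/mL·hr
F = (AUC_ev/D_ev)/(AUC_iv/D_iv) = (444.506/200)/(222/50) = 2.22253/4.44 = 0.5006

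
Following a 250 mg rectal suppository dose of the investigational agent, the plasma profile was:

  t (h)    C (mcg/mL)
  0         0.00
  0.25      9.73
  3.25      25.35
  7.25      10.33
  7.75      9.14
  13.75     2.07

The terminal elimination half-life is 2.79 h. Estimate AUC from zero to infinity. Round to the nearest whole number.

Trapezoidal AUC_0→13.75:
  [0→0.25]: (0.00+9.73)/2 × 0.25 = 1.21625
  [0.25→3.25]: (9.73+25.35)/2 × 3 = 52.62
  [3.25→7.25]: (25.35+10.33)/2 × 4 = 71.36
  [7.25→7.75]: (10.33+9.14)/2 × 0.5 = 4.8675
  [7.75→13.75]: (9.14+2.07)/2 × 6 = 33.63
  Sum = 163.69375 mcg/mL·h
k_e = ln2 / t½ = 0.693147 / 2.79 = 0.2484 h^-1
Extrapolated tail: C_last / k_e = 2.07 / 0.2484 = 8.333
AUC_0→∞ = 163.69375 + 8.333 = 172.02675 mcg/mL·h

AUC = 172 mcg/mL·h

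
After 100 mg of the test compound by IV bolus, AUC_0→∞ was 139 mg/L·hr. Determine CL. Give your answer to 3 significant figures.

CL = 0.719 L/hr

CL = Dose_iv / AUC_0→∞
   = 100 / 139 = 0.719424 L/hr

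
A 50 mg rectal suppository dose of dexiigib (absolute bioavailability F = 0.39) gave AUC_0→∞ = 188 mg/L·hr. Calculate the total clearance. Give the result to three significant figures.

CL = 0.104 L/hr

CL = F × Dose / AUC_0→∞
   = 0.39 × 50 / 188 = 0.103723 L/hr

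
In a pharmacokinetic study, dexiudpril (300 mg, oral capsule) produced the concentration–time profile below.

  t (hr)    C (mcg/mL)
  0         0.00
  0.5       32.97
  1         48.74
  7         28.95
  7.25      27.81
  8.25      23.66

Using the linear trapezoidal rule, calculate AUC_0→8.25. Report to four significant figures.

AUC = 294.6 mcg/mL·hr

Trapezoidal AUC_0→8.25:
  [0→0.5]: (0.00+32.97)/2 × 0.5 = 8.2425
  [0.5→1]: (32.97+48.74)/2 × 0.5 = 20.4275
  [1→7]: (48.74+28.95)/2 × 6 = 233.07
  [7→7.25]: (28.95+27.81)/2 × 0.25 = 7.095
  [7.25→8.25]: (27.81+23.66)/2 × 1 = 25.735
  Sum = 294.57 mcg/mL·hr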